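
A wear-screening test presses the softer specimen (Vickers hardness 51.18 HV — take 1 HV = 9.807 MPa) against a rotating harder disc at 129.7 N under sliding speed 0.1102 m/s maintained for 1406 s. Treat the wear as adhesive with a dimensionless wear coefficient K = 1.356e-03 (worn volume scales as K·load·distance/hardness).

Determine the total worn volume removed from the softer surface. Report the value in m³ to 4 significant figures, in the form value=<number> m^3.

value=5.429e-08 m^3

Intermediate values appear rounded — the algebra maintains full float precision — one last rounding, at 4 significant figures.
Convert: Sliding distance L = v·t = 0.1102 m/s × 1406 s = 154.9 m.
Convert: Hardness H = 51.18 HV × 9.807 MPa/HV = 501.9 MPa = 5.019e+08 Pa.
Working in SI base units: W = 129.7 N, H = 5.019e+08 Pa, K = 1.356e-03.
Archard volume V = K·W·L/H = 1.356e-03 · 129.7 · 154.9 / 5.019e+08 = 5.429e-08 m³.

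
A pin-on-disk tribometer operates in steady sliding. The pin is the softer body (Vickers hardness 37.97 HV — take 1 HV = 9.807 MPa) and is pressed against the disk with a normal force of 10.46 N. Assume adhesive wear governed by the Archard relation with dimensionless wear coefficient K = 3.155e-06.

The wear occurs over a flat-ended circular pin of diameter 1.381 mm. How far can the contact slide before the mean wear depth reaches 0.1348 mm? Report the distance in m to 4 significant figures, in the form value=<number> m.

value=2278 m

All working math keeps full float precision; the intermediates are displayed rounded; one last rounding: 4 significant figures.
Convert: Hardness H = 37.97 HV × 9.807 MPa/HV = 372.4 MPa = 3.724e+08 Pa.
Convert: Pin diameter d = 1.381 mm = 0.001381 m. Contact area A = π·d²/4 = π·(0.001381 m)²/4 = 1.498e-06 m².
Convert: Depth limit h_lim = 0.1348 mm = 1.348e-04 m.
Collected in SI base units: W = 10.46 N, H = 3.724e+08 Pa, K = 3.155e-06.
Volume at the limit: V_lim = h_lim·A = 1.348e-04 · 1.498e-06 = 2.019e-10 m³.
Life L = V_lim·H/(K·W) = 2.019e-10 · 3.724e+08 / (3.155e-06 · 10.46) = 2278 m.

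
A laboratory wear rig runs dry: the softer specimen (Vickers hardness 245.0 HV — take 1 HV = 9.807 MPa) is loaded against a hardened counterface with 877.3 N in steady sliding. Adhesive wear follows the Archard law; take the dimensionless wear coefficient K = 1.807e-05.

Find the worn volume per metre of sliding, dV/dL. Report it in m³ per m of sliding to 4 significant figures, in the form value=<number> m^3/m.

Intermediate values are shown rounded. All working math holds full float precision. Rounded once at the end, at four significant digits.
Convert: Hardness H = 245.0 HV × 9.807 MPa/HV = 2403 MPa = 2.403e+09 Pa.
Expressed in SI base units: W = 877.3 N, H = 2.403e+09 Pa, K = 1.807e-05.
Sliding wear rate dV/dL = K·W/H — distance-free: 1.807e-05 · 877.3 / 2.403e+09 = 6.598e-12 m³/m.

value=6.598e-12 m^3/m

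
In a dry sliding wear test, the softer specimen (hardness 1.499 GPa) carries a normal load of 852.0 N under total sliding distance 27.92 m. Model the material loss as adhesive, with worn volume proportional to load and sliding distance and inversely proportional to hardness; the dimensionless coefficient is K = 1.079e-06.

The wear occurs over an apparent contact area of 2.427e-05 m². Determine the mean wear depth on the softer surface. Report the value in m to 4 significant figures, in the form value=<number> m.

value=7.055e-07 m

The intermediates are printed rounded, and the computation keeps exact precision. Rounded just once: 4 significant digits.
Convert: Hardness H = 1.499 GPa = 1.499e+09 Pa.
Collected in SI base units: W = 852.0 N, H = 1.499e+09 Pa, K = 1.079e-06.
The Archard volume V = K·W·L/H = 1.079e-06 · 852.0 · 27.92 / 1.499e+09 = 1.712e-11 m³.
Mean depth h = V/A = 1.712e-11 / 2.427e-05 = 7.055e-07 m.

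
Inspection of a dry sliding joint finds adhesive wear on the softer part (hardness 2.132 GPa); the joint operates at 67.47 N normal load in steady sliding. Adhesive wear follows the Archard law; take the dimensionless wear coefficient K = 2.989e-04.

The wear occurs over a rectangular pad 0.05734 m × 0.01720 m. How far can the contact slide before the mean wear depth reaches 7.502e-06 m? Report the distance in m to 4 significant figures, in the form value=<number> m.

value=782.2 m

Printed values are rounded — every step keeps full precision — one final rounding, at four significant figures.
Hardness H = 2.132 GPa = 2.132e+09 Pa.
Contact area A = 0.05734 m × 0.01720 m = 9.862e-04 m².
Working in SI base units: W = 67.47 N, H = 2.132e+09 Pa, K = 2.989e-04.
Limit volume V_lim = h_lim·A = 7.502e-06 · 9.862e-04 = 7.399e-09 m³.
Thus life L = V_lim·H/(K·W) = 7.399e-09 · 2.132e+09 / (2.989e-04 · 67.47) = 782.2 m.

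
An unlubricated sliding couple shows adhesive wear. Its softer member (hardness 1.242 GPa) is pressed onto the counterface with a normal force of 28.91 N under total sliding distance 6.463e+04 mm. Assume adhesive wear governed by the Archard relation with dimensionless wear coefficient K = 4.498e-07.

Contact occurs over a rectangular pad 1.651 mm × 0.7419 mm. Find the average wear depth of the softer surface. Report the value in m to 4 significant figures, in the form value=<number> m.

All working math holds full precision; intermediates appear rounded; a single final rounding: 4 significant figures.
Distance L = 6.463e+04 mm = 64.63 m.
Hardness H = 1.242 GPa = 1.242e+09 Pa.
Pad sides 1.651 mm × 0.7419 mm = 1.651e-03 m × 7.419e-04 m. Contact area A = 1.651e-03 m × 7.419e-04 m = 1.225e-06 m².
In SI base units, W = 28.91 N, H = 1.242e+09 Pa, K = 4.498e-07.
Worn volume V = K·W·L/H = 4.498e-07 · 28.91 · 64.63 / 1.242e+09 = 6.767e-13 m³.
Wear depth h = V/A = 6.767e-13 / 1.225e-06 = 5.524e-07 m.

value=5.524e-07 m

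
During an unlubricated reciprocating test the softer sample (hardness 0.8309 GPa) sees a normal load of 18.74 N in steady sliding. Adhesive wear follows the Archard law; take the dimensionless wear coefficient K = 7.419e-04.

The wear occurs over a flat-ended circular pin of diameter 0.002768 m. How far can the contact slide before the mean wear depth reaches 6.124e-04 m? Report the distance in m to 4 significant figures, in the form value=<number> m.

value=220.2 m

All arithmetic runs at exact precision — the intermediates are shown rounded — rounded once at the end, at four significant digits.
Hardness H = 0.8309 GPa = 8.309e+08 Pa.
Contact area A = π·d²/4 = π·(0.002768 m)²/4 = 6.018e-06 m².
SI base units throughout: W = 18.74 N, H = 8.309e+08 Pa, K = 7.419e-04.
Limit volume V_lim = h_lim·A = 6.124e-04 · 6.018e-06 = 3.685e-09 m³.
So the life L = V_lim·H/(K·W) = 3.685e-09 · 8.309e+08 / (7.419e-04 · 18.74) = 220.2 m.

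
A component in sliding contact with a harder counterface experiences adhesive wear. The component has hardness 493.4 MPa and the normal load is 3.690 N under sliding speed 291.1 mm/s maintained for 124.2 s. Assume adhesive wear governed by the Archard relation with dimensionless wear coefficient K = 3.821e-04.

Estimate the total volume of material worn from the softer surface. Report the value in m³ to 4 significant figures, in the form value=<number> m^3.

Quoted intermediates are rounded; every step carries full precision. Rounded once at the end to 4 significant figures.
Sliding speed v = 291.1 mm/s = 0.2911 m/s. Total distance L = v·t = 0.2911 m/s × 124.2 s = 36.15 m.
Hardness H = 493.4 MPa = 4.934e+08 Pa.
In SI base units: W = 3.690 N, H = 4.934e+08 Pa, K = 3.821e-04.
The Archard volume V = K·W·L/H = 3.821e-04 · 3.690 · 36.15 / 4.934e+08 = 1.033e-10 m³.

value=1.033e-10 m^3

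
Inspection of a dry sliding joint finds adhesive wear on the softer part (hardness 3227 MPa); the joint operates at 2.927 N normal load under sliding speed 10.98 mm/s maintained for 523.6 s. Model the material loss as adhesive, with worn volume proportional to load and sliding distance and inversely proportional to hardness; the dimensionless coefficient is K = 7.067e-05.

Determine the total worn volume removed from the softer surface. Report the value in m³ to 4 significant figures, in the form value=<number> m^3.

The computation carries full float precision — the intermediates are displayed rounded; one last rounding, at four significant figures.
Sliding speed v = 10.98 mm/s = 0.01098 m/s. Sliding distance L = v·t = 0.01098 m/s × 523.6 s = 5.749 m.
Hardness H = 3227 MPa = 3.227e+09 Pa.
Expressed in SI base units: W = 2.927 N, H = 3.227e+09 Pa, K = 7.067e-05.
Archard volume V = K·W·L/H = 7.067e-05 · 2.927 · 5.749 / 3.227e+09 = 3.685e-13 m³.

value=3.685e-13 m^3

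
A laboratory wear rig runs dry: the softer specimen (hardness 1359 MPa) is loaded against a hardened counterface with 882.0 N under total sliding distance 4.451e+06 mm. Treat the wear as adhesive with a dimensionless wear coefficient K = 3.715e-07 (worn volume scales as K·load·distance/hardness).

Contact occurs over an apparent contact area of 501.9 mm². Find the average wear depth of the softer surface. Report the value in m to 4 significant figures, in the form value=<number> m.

value=2.138e-06 m

Every step runs at exact precision. Intermediates appear rounded; one last rounding: four significant digits.
Convert: Total distance L = 4.451e+06 mm = 4451 m.
Convert: Hardness H = 1359 MPa = 1.359e+09 Pa.
Convert: Contact area A = 501.9 mm² = 5.019e-04 m².
In SI base units, W = 882.0 N, H = 1.359e+09 Pa, K = 3.715e-07.
Volume removed: V = K·W·L/H = 3.715e-07 · 882.0 · 4451 / 1.359e+09 = 1.073e-09 m³.
Mean wear depth h = V/A = 1.073e-09 / 5.019e-04 = 2.138e-06 m.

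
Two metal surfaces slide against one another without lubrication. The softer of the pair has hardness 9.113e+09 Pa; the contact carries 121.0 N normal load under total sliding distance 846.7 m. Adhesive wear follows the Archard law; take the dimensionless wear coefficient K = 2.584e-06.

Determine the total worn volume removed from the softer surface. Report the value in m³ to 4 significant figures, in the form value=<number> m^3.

Every step runs at full precision — the intermediates are displayed rounded; rounded just once, at 4 significant digits.
In SI base units, W = 121.0 N, H = 9.113e+09 Pa, K = 2.584e-06.
By Archard's law, V = K·W·L/H = 2.584e-06 · 121.0 · 846.7 / 9.113e+09 = 2.905e-11 m³.

value=2.905e-11 m^3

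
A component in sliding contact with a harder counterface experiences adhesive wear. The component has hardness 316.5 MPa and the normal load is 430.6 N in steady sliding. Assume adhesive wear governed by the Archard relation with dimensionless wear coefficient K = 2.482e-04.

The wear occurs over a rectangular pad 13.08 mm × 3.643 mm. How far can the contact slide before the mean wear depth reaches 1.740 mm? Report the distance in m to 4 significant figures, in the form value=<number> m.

value=245.5 m

Each operation holds full precision. The intermediates are printed rounded, and a single final rounding, at 4 significant figures.
Convert: Hardness H = 316.5 MPa = 3.165e+08 Pa.
Convert: Pad sides 13.08 mm × 3.643 mm = 0.01308 m × 0.003643 m. Contact area A = 0.01308 m × 0.003643 m = 4.765e-05 m².
Convert: Depth limit h_lim = 1.740 mm = 0.001740 m.
Collected in SI base units: W = 430.6 N, H = 3.165e+08 Pa, K = 2.482e-04.
Allowed volume V_lim = h_lim·A = 0.001740 · 4.765e-05 = 8.291e-08 m³.
Life L = V_lim·H/(K·W) = 8.291e-08 · 3.165e+08 / (2.482e-04 · 430.6) = 245.5 m.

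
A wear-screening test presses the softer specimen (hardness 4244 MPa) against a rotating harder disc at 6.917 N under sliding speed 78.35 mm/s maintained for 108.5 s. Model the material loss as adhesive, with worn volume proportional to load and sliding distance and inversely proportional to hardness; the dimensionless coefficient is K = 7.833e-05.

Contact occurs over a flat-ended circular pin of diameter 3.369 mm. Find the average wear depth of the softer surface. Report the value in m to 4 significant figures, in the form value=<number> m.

value=1.217e-07 m

All working math runs at full float precision; intermediates are displayed rounded, and rounded once at the end, at 4 significant digits.
Convert: Sliding speed v = 78.35 mm/s = 0.07835 m/s. Sliding distance L = v·t = 0.07835 m/s × 108.5 s = 8.501 m.
Convert: Hardness H = 4244 MPa = 4.244e+09 Pa.
Convert: Pin diameter d = 3.369 mm = 0.003369 m. Contact area A = π·d²/4 = π·(0.003369 m)²/4 = 8.914e-06 m².
In SI base units: W = 6.917 N, H = 4.244e+09 Pa, K = 7.833e-05.
Archard relation: V = K·W·L/H = 7.833e-05 · 6.917 · 8.501 / 4.244e+09 = 1.085e-12 m³.
Wear depth h = V/A = 1.085e-12 / 8.914e-06 = 1.217e-07 m.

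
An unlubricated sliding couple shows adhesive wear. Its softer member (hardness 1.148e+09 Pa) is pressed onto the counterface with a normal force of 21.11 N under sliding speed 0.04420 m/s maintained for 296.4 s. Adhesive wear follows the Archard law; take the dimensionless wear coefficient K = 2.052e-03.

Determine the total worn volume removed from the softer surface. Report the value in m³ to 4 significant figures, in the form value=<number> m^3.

Every step keeps full precision, and intermediate values are printed rounded; one last rounding to 4 significant figures.
Path length L = v·t = 0.04420 m/s × 296.4 s = 13.10 m.
In SI base units, W = 21.11 N, H = 1.148e+09 Pa, K = 2.052e-03.
The Archard volume V = K·W·L/H = 2.052e-03 · 21.11 · 13.10 / 1.148e+09 = 4.943e-10 m³.

value=4.943e-10 m^3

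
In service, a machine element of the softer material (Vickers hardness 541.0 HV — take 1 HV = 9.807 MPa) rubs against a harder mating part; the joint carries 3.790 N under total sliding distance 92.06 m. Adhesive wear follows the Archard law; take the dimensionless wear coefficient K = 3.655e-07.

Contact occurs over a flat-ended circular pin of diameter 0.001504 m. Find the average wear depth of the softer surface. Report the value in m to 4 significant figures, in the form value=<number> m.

Intermediates appear rounded. The computation carries full precision. Rounded just once to 4 significant figures.
Hardness H = 541.0 HV × 9.807 MPa/HV = 5306 MPa = 5.306e+09 Pa.
Contact area A = π·d²/4 = π·(0.001504 m)²/4 = 1.777e-06 m².
Expressed in SI base units: W = 3.790 N, H = 5.306e+09 Pa, K = 3.655e-07.
Volume removed: V = K·W·L/H = 3.655e-07 · 3.790 · 92.06 / 5.306e+09 = 2.404e-14 m³.
Depth h = V/A = 2.404e-14 / 1.777e-06 = 1.353e-08 m.

value=1.353e-08 m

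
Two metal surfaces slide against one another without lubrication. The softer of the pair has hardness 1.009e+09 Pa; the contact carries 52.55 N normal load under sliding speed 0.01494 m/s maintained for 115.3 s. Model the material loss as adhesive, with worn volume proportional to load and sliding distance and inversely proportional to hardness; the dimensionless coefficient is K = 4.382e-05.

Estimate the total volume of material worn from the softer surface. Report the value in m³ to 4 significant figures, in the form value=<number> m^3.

The intermediates are printed rounded. All working math carries full float precision — rounded just once: four significant figures.
Convert: Total distance L = v·t = 0.01494 m/s × 115.3 s = 1.723 m.
Restated in SI base units: W = 52.55 N, H = 1.009e+09 Pa, K = 4.382e-05.
Wear volume V = K·W·L/H = 4.382e-05 · 52.55 · 1.723 / 1.009e+09 = 3.931e-12 m³.

value=3.931e-12 m^3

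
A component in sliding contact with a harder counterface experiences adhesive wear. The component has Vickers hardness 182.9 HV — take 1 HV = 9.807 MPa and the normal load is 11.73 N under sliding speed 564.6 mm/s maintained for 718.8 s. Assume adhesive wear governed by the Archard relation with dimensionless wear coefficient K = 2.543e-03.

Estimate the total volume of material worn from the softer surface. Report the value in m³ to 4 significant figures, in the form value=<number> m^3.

All working math keeps exact precision, and the intermediates are printed rounded; rounded once at the end: four significant figures.
Sliding speed v = 564.6 mm/s = 0.5646 m/s. Sliding distance L = v·t = 0.5646 m/s × 718.8 s = 405.8 m.
Hardness H = 182.9 HV × 9.807 MPa/HV = 1794 MPa = 1.794e+09 Pa.
Working in SI base units: W = 11.73 N, H = 1.794e+09 Pa, K = 2.543e-03.
The Archard volume V = K·W·L/H = 2.543e-03 · 11.73 · 405.8 / 1.794e+09 = 6.749e-09 m³.

value=6.749e-09 m^3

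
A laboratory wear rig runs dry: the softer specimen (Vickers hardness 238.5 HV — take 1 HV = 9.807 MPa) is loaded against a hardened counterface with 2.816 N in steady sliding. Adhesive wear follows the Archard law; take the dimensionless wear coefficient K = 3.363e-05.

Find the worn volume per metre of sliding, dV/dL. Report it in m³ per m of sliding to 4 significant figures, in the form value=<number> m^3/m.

value=4.049e-14 m^3/m

The computation keeps exact precision; intermediate values are printed rounded. Rounded just once, at four significant digits.
Convert: Hardness H = 238.5 HV × 9.807 MPa/HV = 2339 MPa = 2.339e+09 Pa.
Restated in SI base units: W = 2.816 N, H = 2.339e+09 Pa, K = 3.363e-05.
Wear rate dV/dL = K·W/H (independent of L): 3.363e-05 · 2.816 / 2.339e+09 = 4.049e-14 m³/m.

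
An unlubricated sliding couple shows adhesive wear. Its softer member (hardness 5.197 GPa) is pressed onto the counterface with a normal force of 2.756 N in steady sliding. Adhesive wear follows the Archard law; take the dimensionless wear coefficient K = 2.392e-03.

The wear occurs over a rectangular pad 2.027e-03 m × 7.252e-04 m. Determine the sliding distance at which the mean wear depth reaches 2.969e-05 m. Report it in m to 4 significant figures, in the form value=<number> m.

value=34.41 m

Intermediate values are displayed rounded — every step maintains exact precision, and rounded once at the end, at 4 significant digits.
Convert: Hardness H = 5.197 GPa = 5.197e+09 Pa.
Convert: Contact area A = 2.027e-03 m × 7.252e-04 m = 1.470e-06 m².
In SI base units: W = 2.756 N, H = 5.197e+09 Pa, K = 2.392e-03.
Allowed volume V_lim = h_lim·A = 2.969e-05 · 1.470e-06 = 4.364e-11 m³.
Life L = V_lim·H/(K·W) = 4.364e-11 · 5.197e+09 / (2.392e-03 · 2.756) = 34.41 m.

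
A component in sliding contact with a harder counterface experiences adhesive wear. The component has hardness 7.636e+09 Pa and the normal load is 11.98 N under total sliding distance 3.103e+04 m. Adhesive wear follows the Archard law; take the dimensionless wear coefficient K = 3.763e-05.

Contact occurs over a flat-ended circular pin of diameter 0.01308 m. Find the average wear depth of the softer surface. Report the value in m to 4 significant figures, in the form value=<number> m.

Each operation maintains exact precision, and intermediates are displayed rounded; one last rounding, at four significant digits.
Convert: Contact area A = π·d²/4 = π·(0.01308 m)²/4 = 1.344e-04 m².
Collected in SI base units: W = 11.98 N, H = 7.636e+09 Pa, K = 3.763e-05.
Archard volume V = K·W·L/H = 3.763e-05 · 11.98 · 3.103e+04 / 7.636e+09 = 1.832e-09 m³.
Wear depth h = V/A = 1.832e-09 / 1.344e-04 = 1.363e-05 m.

value=1.363e-05 m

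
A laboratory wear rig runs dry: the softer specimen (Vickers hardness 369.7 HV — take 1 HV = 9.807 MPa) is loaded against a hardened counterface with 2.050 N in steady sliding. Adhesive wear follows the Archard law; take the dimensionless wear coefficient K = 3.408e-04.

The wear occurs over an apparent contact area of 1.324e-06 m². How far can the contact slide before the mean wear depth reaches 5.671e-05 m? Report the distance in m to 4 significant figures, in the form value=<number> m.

Printed values are rounded — the computation keeps exact precision. Rounded once at the end: four significant figures.
Hardness H = 369.7 HV × 9.807 MPa/HV = 3626 MPa = 3.626e+09 Pa.
Collected in SI base units: W = 2.050 N, H = 3.626e+09 Pa, K = 3.408e-04.
Permissible volume V_lim = h_lim·A = 5.671e-05 · 1.324e-06 = 7.508e-11 m³.
So the life L = V_lim·H/(K·W) = 7.508e-11 · 3.626e+09 / (3.408e-04 · 2.050) = 389.7 m.

value=389.7 m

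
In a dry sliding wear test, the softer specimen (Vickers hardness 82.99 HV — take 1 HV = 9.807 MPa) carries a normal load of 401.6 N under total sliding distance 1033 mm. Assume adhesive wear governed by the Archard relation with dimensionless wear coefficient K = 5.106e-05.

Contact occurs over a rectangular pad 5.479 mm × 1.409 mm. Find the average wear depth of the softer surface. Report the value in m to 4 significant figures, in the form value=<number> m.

Each operation holds exact precision — intermediates are displayed rounded, and one last rounding, at four significant digits.
Convert: Sliding distance L = 1033 mm = 1.033 m.
Convert: Hardness H = 82.99 HV × 9.807 MPa/HV = 813.9 MPa = 8.139e+08 Pa.
Convert: Pad sides 5.479 mm × 1.409 mm = 0.005479 m × 0.001409 m. Contact area A = 0.005479 m × 0.001409 m = 7.720e-06 m².
In SI base units, W = 401.6 N, H = 8.139e+08 Pa, K = 5.106e-05.
Archard volume V = K·W·L/H = 5.106e-05 · 401.6 · 1.033 / 8.139e+08 = 2.603e-11 m³.
Mean depth h = V/A = 2.603e-11 / 7.720e-06 = 3.371e-06 m.

value=3.371e-06 m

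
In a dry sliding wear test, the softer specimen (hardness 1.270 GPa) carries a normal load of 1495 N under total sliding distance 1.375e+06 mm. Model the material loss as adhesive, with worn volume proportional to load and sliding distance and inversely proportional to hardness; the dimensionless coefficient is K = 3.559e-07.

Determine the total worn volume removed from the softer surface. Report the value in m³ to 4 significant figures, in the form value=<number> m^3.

value=5.761e-10 m^3

The intermediates are shown rounded — every step runs at exact precision; a lone final rounding to four significant digits.
Distance L = 1.375e+06 mm = 1375 m.
Hardness H = 1.270 GPa = 1.270e+09 Pa.
In SI base units, W = 1495 N, H = 1.270e+09 Pa, K = 3.559e-07.
The Archard volume V = K·W·L/H = 3.559e-07 · 1495 · 1375 / 1.270e+09 = 5.761e-10 m³.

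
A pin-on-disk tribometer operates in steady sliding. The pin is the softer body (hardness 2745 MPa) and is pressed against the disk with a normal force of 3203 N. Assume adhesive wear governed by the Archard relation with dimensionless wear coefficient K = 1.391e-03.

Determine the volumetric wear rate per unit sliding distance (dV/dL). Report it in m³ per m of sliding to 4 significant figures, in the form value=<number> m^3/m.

value=1.623e-09 m^3/m

Intermediates are displayed rounded; every step carries full precision. Rounded just once to four significant figures.
Hardness H = 2745 MPa = 2.745e+09 Pa.
Expressed in SI base units: W = 3203 N, H = 2.745e+09 Pa, K = 1.391e-03.
Sliding wear rate dV/dL = K·W/H (no L dependence): 1.391e-03 · 3203 / 2.745e+09 = 1.623e-09 m³/m.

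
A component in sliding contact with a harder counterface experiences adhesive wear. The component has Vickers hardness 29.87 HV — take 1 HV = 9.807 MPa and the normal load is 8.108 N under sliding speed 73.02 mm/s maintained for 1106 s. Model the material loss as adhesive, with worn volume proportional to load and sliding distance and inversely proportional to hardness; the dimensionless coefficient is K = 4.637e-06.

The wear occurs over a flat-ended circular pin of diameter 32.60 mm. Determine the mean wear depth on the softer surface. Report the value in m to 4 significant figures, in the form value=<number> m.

Shown intermediates are rounded, and every step keeps full float precision; a lone final rounding to 4 significant figures.
Sliding speed v = 73.02 mm/s = 0.07302 m/s. Sliding distance L = v·t = 0.07302 m/s × 1106 s = 80.76 m.
Hardness H = 29.87 HV × 9.807 MPa/HV = 292.9 MPa = 2.929e+08 Pa.
Pin diameter d = 32.60 mm = 0.03260 m. Contact area A = π·d²/4 = π·(0.03260 m)²/4 = 8.347e-04 m².
As SI base values: W = 8.108 N, H = 2.929e+08 Pa, K = 4.637e-06.
The Archard volume V = K·W·L/H = 4.637e-06 · 8.108 · 80.76 / 2.929e+08 = 1.037e-11 m³.
Depth h = V/A = 1.037e-11 / 8.347e-04 = 1.242e-08 m.

value=1.242e-08 m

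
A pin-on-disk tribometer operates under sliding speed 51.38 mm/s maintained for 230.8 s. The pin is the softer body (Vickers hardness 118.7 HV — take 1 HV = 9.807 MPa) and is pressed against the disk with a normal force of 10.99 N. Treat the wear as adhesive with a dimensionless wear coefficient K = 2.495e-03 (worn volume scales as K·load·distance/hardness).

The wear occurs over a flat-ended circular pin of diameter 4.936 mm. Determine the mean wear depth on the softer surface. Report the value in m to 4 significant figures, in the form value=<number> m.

value=1.460e-05 m

Displayed values are rounded, and the algebra carries exact precision. Rounded just once: four significant digits.
Sliding speed v = 51.38 mm/s = 0.05138 m/s. Distance covered L = v·t = 0.05138 m/s × 230.8 s = 11.86 m.
Hardness H = 118.7 HV × 9.807 MPa/HV = 1164 MPa = 1.164e+09 Pa.
Pin diameter d = 4.936 mm = 0.004936 m. Contact area A = π·d²/4 = π·(0.004936 m)²/4 = 1.914e-05 m².
Restated in SI base units: W = 10.99 N, H = 1.164e+09 Pa, K = 2.495e-03.
Apply Archard: V = K·W·L/H = 2.495e-03 · 10.99 · 11.86 / 1.164e+09 = 2.793e-10 m³.
Mean depth h = V/A = 2.793e-10 / 1.914e-05 = 1.460e-05 m.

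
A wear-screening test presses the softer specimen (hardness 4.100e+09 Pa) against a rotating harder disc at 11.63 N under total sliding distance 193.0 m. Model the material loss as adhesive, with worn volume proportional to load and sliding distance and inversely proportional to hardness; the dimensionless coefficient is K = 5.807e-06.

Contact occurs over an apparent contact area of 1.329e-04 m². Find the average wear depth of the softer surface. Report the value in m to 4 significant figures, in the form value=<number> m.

All arithmetic maintains exact precision, and shown intermediates are rounded; one final rounding: four significant figures.
In SI base units: W = 11.63 N, H = 4.100e+09 Pa, K = 5.807e-06.
The Archard volume V = K·W·L/H = 5.807e-06 · 11.63 · 193.0 / 4.100e+09 = 3.179e-12 m³.
Depth h = V/A = 3.179e-12 / 1.329e-04 = 2.392e-08 m.

value=2.392e-08 m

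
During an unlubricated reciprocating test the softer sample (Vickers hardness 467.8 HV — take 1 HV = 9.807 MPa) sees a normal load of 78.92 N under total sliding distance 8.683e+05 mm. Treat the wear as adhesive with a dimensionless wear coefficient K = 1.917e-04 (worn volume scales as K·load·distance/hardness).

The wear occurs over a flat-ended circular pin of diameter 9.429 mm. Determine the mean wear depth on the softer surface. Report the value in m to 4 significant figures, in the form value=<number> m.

value=4.101e-05 m

Intermediate values are shown rounded — every step runs at full float precision. Rounded just once, at 4 significant figures.
Distance L = 8.683e+05 mm = 868.3 m.
Hardness H = 467.8 HV × 9.807 MPa/HV = 4588 MPa = 4.588e+09 Pa.
Pin diameter d = 9.429 mm = 0.009429 m. Contact area A = π·d²/4 = π·(0.009429 m)²/4 = 6.983e-05 m².
In SI base units, W = 78.92 N, H = 4.588e+09 Pa, K = 1.917e-04.
Apply Archard: V = K·W·L/H = 1.917e-04 · 78.92 · 868.3 / 4.588e+09 = 2.863e-09 m³.
Depth h = V/A = 2.863e-09 / 6.983e-05 = 4.101e-05 m.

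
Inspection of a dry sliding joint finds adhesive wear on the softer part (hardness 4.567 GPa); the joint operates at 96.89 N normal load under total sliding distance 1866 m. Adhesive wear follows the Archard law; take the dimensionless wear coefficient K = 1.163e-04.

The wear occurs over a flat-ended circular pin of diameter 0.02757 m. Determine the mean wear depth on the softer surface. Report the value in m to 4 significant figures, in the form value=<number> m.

value=7.712e-06 m

The intermediates appear rounded, and each operation holds exact precision; rounded once at the end: 4 significant digits.
Hardness H = 4.567 GPa = 4.567e+09 Pa.
Contact area A = π·d²/4 = π·(0.02757 m)²/4 = 5.970e-04 m².
Collected in SI base units: W = 96.89 N, H = 4.567e+09 Pa, K = 1.163e-04.
Apply Archard: V = K·W·L/H = 1.163e-04 · 96.89 · 1866 / 4.567e+09 = 4.604e-09 m³.
Depth h = V/A = 4.604e-09 / 5.970e-04 = 7.712e-06 m.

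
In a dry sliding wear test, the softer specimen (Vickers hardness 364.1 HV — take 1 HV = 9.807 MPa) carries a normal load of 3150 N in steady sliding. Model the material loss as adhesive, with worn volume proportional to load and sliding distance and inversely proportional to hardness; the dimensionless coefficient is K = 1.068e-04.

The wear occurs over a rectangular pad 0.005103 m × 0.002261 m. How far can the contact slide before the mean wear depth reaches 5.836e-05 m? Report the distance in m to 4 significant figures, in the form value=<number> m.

value=7.147 m

Every step keeps full precision. Intermediates appear rounded. Rounded once at the end, at four significant digits.
Convert: Hardness H = 364.1 HV × 9.807 MPa/HV = 3571 MPa = 3.571e+09 Pa.
Convert: Contact area A = 0.005103 m × 0.002261 m = 1.154e-05 m².
As SI base values: W = 3150 N, H = 3.571e+09 Pa, K = 1.068e-04.
Volume at the limit: V_lim = h_lim·A = 5.836e-05 · 1.154e-05 = 6.734e-10 m³.
Thus life L = V_lim·H/(K·W) = 6.734e-10 · 3.571e+09 / (1.068e-04 · 3150) = 7.147 m.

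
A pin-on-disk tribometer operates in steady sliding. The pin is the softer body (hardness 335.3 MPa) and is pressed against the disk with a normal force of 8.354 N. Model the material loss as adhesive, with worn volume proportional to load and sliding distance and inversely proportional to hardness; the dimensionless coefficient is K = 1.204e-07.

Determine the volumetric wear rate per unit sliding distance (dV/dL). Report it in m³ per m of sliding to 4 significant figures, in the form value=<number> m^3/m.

value=3.000e-15 m^3/m

Each operation maintains full float precision; intermediates are displayed rounded; rounded just once to four significant digits.
Convert: Hardness H = 335.3 MPa = 3.353e+08 Pa.
Expressed in SI base units: W = 8.354 N, H = 3.353e+08 Pa, K = 1.204e-07.
Sliding wear rate dV/dL = K·W/H: 1.204e-07 · 8.354 / 3.353e+08 = 3.000e-15 m³/m.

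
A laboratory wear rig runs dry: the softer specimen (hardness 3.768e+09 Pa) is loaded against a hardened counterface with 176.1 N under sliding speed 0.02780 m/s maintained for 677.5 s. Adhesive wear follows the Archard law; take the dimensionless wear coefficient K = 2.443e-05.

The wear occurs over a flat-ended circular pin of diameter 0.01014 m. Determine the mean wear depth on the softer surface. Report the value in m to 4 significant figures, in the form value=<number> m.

value=2.663e-07 m

Every step holds exact precision — printed values are rounded, and rounded just once, at four significant digits.
Convert: The distance L = v·t = 0.02780 m/s × 677.5 s = 18.83 m.
Convert: Contact area A = π·d²/4 = π·(0.01014 m)²/4 = 8.075e-05 m².
Restated in SI base units: W = 176.1 N, H = 3.768e+09 Pa, K = 2.443e-05.
Archard volume V = K·W·L/H = 2.443e-05 · 176.1 · 18.83 / 3.768e+09 = 2.150e-11 m³.
Mean depth h = V/A = 2.150e-11 / 8.075e-05 = 2.663e-07 m.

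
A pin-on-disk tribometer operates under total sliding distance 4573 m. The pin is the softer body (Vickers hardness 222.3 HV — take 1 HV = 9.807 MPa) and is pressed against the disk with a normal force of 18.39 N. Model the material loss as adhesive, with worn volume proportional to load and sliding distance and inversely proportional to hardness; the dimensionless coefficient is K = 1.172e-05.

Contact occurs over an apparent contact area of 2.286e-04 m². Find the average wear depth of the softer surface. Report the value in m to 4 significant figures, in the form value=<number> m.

value=1.978e-06 m

Every step carries exact precision, and intermediate values appear rounded; rounded just once, at 4 significant digits.
Hardness H = 222.3 HV × 9.807 MPa/HV = 2180 MPa = 2.180e+09 Pa.
Expressed in SI base units: W = 18.39 N, H = 2.180e+09 Pa, K = 1.172e-05.
Archard relation: V = K·W·L/H = 1.172e-05 · 18.39 · 4573 / 2.180e+09 = 4.521e-10 m³.
Depth of wear h = V/A = 4.521e-10 / 2.286e-04 = 1.978e-06 m.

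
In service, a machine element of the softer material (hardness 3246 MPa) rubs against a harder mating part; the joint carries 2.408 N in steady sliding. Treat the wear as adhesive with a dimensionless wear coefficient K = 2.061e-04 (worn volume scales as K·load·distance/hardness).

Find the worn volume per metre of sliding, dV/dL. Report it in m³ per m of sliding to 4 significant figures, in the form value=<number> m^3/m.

value=1.529e-13 m^3/m

The intermediates are displayed rounded. Every step holds full float precision — rounded once at the end, at four significant digits.
Hardness H = 3246 MPa = 3.246e+09 Pa.
As SI base values: W = 2.408 N, H = 3.246e+09 Pa, K = 2.061e-04.
Sliding wear rate dV/dL = K·W/H: 2.061e-04 · 2.408 / 3.246e+09 = 1.529e-13 m³/m.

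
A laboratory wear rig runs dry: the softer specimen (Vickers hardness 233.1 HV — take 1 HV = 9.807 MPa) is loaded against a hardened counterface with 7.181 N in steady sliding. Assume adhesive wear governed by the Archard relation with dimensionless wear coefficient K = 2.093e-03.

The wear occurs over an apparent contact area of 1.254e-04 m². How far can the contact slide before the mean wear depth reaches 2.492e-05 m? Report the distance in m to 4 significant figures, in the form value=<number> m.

The algebra maintains exact precision. Intermediates are displayed rounded; one final rounding, at four significant digits.
Convert: Hardness H = 233.1 HV × 9.807 MPa/HV = 2286 MPa = 2.286e+09 Pa.
Collected in SI base units: W = 7.181 N, H = 2.286e+09 Pa, K = 2.093e-03.
Wearable volume V_lim = h_lim·A = 2.492e-05 · 1.254e-04 = 3.125e-09 m³.
Inverting, life L = V_lim·H/(K·W) = 3.125e-09 · 2.286e+09 / (2.093e-03 · 7.181) = 475.3 m.

value=475.3 m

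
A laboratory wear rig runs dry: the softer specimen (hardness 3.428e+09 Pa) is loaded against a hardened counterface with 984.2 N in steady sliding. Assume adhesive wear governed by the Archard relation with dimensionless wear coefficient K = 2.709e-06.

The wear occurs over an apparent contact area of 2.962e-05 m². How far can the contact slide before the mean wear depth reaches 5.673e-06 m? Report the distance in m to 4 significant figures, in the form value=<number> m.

value=216.0 m

Shown intermediates are rounded — every step maintains full precision. Rounded just once, at four significant digits.
SI base units throughout: W = 984.2 N, H = 3.428e+09 Pa, K = 2.709e-06.
Allowed volume V_lim = h_lim·A = 5.673e-06 · 2.962e-05 = 1.680e-10 m³.
Thus life L = V_lim·H/(K·W) = 1.680e-10 · 3.428e+09 / (2.709e-06 · 984.2) = 216.0 m.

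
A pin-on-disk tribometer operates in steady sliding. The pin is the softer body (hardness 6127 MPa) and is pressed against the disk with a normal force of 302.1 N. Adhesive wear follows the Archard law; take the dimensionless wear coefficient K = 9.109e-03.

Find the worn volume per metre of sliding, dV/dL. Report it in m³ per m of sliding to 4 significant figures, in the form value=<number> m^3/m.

Displayed values are rounded. The computation maintains full float precision. Rounded just once, at four significant digits.
Hardness H = 6127 MPa = 6.127e+09 Pa.
Restated in SI base units: W = 302.1 N, H = 6.127e+09 Pa, K = 9.109e-03.
The wear rate dV/dL = K·W/H, so: 9.109e-03 · 302.1 / 6.127e+09 = 4.491e-10 m³/m.

value=4.491e-10 m^3/m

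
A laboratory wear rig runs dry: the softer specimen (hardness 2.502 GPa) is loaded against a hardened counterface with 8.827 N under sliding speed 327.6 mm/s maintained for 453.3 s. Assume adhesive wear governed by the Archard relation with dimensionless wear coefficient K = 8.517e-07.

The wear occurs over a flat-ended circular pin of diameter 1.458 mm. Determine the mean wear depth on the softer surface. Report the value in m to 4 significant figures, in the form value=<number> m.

value=2.673e-07 m

Intermediates appear rounded — the algebra carries full precision. Rounded once at the end to four significant digits.
Convert: Sliding speed v = 327.6 mm/s = 0.3276 m/s. The distance L = v·t = 0.3276 m/s × 453.3 s = 148.5 m.
Convert: Hardness H = 2.502 GPa = 2.502e+09 Pa.
Convert: Pin diameter d = 1.458 mm = 0.001458 m. Contact area A = π·d²/4 = π·(0.001458 m)²/4 = 1.670e-06 m².
Working in SI base units: W = 8.827 N, H = 2.502e+09 Pa, K = 8.517e-07.
Archard relation: V = K·W·L/H = 8.517e-07 · 8.827 · 148.5 / 2.502e+09 = 4.462e-13 m³.
Depth of wear h = V/A = 4.462e-13 / 1.670e-06 = 2.673e-07 m.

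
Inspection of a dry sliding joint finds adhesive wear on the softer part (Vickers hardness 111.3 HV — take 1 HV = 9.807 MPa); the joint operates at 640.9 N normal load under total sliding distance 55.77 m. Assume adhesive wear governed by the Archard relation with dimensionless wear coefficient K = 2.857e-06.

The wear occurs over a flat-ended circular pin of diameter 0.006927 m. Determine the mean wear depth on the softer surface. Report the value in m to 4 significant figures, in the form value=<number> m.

value=2.483e-06 m

Each operation carries exact precision, and quoted intermediates are rounded — a single final rounding to 4 significant digits.
Hardness H = 111.3 HV × 9.807 MPa/HV = 1092 MPa = 1.092e+09 Pa.
Contact area A = π·d²/4 = π·(0.006927 m)²/4 = 3.769e-05 m².
Expressed in SI base units: W = 640.9 N, H = 1.092e+09 Pa, K = 2.857e-06.
Wear volume V = K·W·L/H = 2.857e-06 · 640.9 · 55.77 / 1.092e+09 = 9.356e-11 m³.
Mean depth h = V/A = 9.356e-11 / 3.769e-05 = 2.483e-06 m.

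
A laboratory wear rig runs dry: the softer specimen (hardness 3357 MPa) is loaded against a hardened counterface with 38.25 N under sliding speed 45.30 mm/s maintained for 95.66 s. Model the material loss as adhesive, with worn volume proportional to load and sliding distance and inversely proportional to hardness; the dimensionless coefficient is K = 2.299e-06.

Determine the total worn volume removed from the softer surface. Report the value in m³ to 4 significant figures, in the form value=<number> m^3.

value=1.135e-13 m^3

The intermediates are shown rounded, and every step carries full precision; a single final rounding: four significant figures.
Sliding speed v = 45.30 mm/s = 0.04530 m/s. Sliding distance L = v·t = 0.04530 m/s × 95.66 s = 4.333 m.
Hardness H = 3357 MPa = 3.357e+09 Pa.
Working in SI base units: W = 38.25 N, H = 3.357e+09 Pa, K = 2.299e-06.
Archard relation: V = K·W·L/H = 2.299e-06 · 38.25 · 4.333 / 3.357e+09 = 1.135e-13 m³.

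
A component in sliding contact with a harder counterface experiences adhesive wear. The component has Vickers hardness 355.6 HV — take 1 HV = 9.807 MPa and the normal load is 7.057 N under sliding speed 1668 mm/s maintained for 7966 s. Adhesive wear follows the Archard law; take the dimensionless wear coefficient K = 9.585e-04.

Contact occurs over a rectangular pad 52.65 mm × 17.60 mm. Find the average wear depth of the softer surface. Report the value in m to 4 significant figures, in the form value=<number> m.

Intermediates are shown rounded. The computation maintains full precision. Rounded once at the end: four significant digits.
Convert: Sliding speed v = 1668 mm/s = 1.668 m/s. Distance covered L = v·t = 1.668 m/s × 7966 s = 1.329e+04 m.
Convert: Hardness H = 355.6 HV × 9.807 MPa/HV = 3487 MPa = 3.487e+09 Pa.
Convert: Pad sides 52.65 mm × 17.60 mm = 0.05265 m × 0.01760 m. Contact area A = 0.05265 m × 0.01760 m = 9.266e-04 m².
Collected in SI base units: W = 7.057 N, H = 3.487e+09 Pa, K = 9.585e-04.
Worn volume V = K·W·L/H = 9.585e-04 · 7.057 · 1.329e+04 / 3.487e+09 = 2.577e-08 m³.
Wear depth h = V/A = 2.577e-08 / 9.266e-04 = 2.781e-05 m.

value=2.781e-05 m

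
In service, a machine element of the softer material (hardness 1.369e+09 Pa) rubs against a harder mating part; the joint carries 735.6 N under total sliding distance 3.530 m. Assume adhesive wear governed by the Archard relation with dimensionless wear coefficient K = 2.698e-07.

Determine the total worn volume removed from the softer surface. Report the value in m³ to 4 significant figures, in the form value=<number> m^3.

value=5.117e-13 m^3

The intermediates are shown rounded — the computation maintains full float precision; a lone final rounding: four significant figures.
SI base units throughout: W = 735.6 N, H = 1.369e+09 Pa, K = 2.698e-07.
Archard volume V = K·W·L/H = 2.698e-07 · 735.6 · 3.530 / 1.369e+09 = 5.117e-13 m³.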